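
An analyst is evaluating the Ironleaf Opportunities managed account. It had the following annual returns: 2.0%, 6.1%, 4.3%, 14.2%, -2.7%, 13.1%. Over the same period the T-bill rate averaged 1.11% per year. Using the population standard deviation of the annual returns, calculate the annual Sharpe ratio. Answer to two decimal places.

0.85

r̄ = (2 + 6.1 + 4.3 + 14.2 − 2.7 + 13.1) / 6 = 37.00 / 6 = 6.1667%
Σ(r − r̄)² = (2 − 6.1667)² + (6.1 − 6.1667)² + (4.3 − 6.1667)² + … = 212.0733
population σ = √(212.0733 / 6) = √35.3456 = 5.9452%
Sharpe = (r̄ − rf) / σ = (6.1667 − 1.11) / 5.9452 = 5.0567 / 5.9452 = 0.8506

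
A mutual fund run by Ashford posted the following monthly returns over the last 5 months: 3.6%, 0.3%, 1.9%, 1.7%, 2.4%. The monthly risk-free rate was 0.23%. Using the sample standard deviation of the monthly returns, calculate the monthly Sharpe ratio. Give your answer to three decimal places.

r̄ = (3.6 + 0.3 + 1.9 + 1.7 + 2.4) / 5 = 9.90 / 5 = 1.9800%
Σ(r − r̄)² = 5.7080; sample σ = √(5.7080/4) = 1.1946%
Sharpe = (r̄ − rf) / σ = (1.9800 − 0.23) / 1.1946 = 1.7500 / 1.1946 = 1.4649

1.465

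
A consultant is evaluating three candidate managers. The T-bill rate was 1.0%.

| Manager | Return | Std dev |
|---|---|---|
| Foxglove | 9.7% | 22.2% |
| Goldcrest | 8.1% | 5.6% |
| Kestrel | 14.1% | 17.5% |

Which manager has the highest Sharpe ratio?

Goldcrest

Foxglove: Sharpe ratio = (9.7% − 1.0%) / 22.2% = 0.392
Goldcrest: Sharpe ratio = (8.1% − 1.0%) / 5.6% = 1.268
Kestrel: Sharpe ratio = (14.1% − 1.0%) / 17.5% = 0.749
Highest: Goldcrest (1.268).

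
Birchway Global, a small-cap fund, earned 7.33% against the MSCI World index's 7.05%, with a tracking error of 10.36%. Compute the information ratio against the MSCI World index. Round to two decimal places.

IR = (Rp − Rb) / TE = (7.33% − 7.05%) / 10.36% = 0.28% / 10.36% = 0.0270

0.03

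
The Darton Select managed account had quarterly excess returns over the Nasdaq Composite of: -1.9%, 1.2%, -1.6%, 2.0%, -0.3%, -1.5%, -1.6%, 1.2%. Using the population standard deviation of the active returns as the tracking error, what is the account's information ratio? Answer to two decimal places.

Mean return μ = -2.50 / 8 = -0.3125%
Σ(r − μ)² = (-1.9 − (-0.3125))² + (1.2 − (-0.3125))² + … = 17.1688
σ = √[17.1688 / 8] = 1.4650%
IR = μ / tracking error = -0.3125 / 1.4650 = -0.2133

-0.21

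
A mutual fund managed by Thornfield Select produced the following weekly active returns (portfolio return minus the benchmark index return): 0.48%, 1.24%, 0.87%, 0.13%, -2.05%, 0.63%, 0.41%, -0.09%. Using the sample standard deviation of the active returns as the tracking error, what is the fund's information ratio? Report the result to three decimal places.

0.203

Mean return r̄ = 1.620 / 8 = 0.2025%
Sample σ = √[Σ(r − r̄)² / 7] = √[6.9894 / 7] = √0.9985 = 0.9992%
IR = r̄ / tracking error = 0.2025 / 0.9992 = 0.2027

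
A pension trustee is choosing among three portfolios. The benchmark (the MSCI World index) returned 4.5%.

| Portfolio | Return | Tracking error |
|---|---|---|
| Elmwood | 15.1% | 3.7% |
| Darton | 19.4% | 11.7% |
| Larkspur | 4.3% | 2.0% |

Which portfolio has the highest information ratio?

Elmwood

Elmwood: IR = (15.1% − 4.5%) / 3.7% = 2.865
Darton: IR = (19.4% − 4.5%) / 11.7% = 1.274
Larkspur: IR = (4.3% − 4.5%) / 2.0% = -0.100
Highest: Elmwood (2.865).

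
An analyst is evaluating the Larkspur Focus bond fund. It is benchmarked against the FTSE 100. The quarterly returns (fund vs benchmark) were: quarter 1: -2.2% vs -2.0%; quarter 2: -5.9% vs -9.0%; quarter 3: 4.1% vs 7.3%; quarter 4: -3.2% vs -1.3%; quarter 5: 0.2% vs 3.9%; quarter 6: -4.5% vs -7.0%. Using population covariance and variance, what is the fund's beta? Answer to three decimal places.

0.561

r̄p = -1.9167%,  r̄m = -1.3500%
Cov = Σ(rp − r̄p)(rm − r̄m) / 6 = 18.0575
Var(rm) = Σ(rm − r̄m)² / 6 = 32.2092
β = Cov / Var = 18.0575 / 32.2092 = 0.5606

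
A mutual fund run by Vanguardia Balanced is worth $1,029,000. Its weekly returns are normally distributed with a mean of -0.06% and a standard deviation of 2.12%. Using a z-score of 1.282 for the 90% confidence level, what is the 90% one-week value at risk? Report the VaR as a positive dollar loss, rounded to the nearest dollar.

$28,584

Return at the 90% tail: μ − z·σ = -0.06% − 1.282 × 2.12% = -0.06 − 2.71784 = -2.77784%
VaR = −(-2.77784%) × $1,029,000 = 2.77784% × $1,029,000 = $28,584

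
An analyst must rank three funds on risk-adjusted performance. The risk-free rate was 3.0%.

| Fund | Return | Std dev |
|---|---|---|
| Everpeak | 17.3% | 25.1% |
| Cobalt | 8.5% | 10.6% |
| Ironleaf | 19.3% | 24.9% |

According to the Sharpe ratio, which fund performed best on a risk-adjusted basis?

Ironleaf

Everpeak: Sharpe ratio = (17.3% − 3.0%) / 25.1% = 0.570
Cobalt: Sharpe ratio = (8.5% − 3.0%) / 10.6% = 0.519
Ironleaf: Sharpe ratio = (19.3% − 3.0%) / 24.9% = 0.655
Highest: Ironleaf (0.655).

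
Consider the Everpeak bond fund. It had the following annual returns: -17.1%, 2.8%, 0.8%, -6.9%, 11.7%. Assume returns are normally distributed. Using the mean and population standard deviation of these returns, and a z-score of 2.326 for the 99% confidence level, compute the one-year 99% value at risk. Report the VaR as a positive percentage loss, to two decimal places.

Mean return μ = -8.70 / 5 = -1.7400%
Population std dev = √[470.2520 / 5] = 9.6980%
VaR = −(μ − z·σ) = −(-1.7400 − 2.326 × 9.6980) = −(-24.2975) = 24.2975%

24.30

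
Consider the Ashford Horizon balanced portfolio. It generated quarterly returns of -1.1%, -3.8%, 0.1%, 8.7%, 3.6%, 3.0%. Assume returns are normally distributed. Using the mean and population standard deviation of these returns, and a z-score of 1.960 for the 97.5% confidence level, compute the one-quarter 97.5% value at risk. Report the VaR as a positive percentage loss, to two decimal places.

r̄ = (-1.1 − 3.8 + 0.1 + 8.7 + 3.6 + 3) / 6 = 10.50 / 6 = 1.7500%
Σ(r − r̄)² = 94.9350; population σ = √(94.9350/6) = 3.9778%
VaR = −(r̄ − z·σ) = −(1.7500 − 1.960 × 3.9778) = −(-6.0465) = 6.0465%

6.05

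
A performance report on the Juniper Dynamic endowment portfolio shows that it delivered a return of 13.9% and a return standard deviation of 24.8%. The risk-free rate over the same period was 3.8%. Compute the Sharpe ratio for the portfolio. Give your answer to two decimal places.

0.41

Sharpe = (Rp − Rf) / σp = (13.9% − 3.8%) / 24.8% = 10.10% / 24.8% = 0.4073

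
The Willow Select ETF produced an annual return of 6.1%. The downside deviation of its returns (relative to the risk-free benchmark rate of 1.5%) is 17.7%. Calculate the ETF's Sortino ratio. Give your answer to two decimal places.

Sortino = (Rp − Rf) / σd = (6.1% − 1.5%) / 17.7% = 4.60% / 17.7% = 0.2599

0.26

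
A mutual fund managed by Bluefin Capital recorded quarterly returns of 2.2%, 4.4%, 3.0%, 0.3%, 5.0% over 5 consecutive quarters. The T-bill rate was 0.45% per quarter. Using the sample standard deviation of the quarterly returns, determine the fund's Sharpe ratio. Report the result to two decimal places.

μ = (2.2 + 4.4 + 3 + 0.3 + 5) / 5 = 2.9800%
Σ(r − μ)² = 13.8880; sample σ = √(13.8880/4) = 1.8633%
Sharpe = (μ − rf) / σ = (2.9800 − 0.45) / 1.8633 = 2.5300 / 1.8633 = 1.3578

1.36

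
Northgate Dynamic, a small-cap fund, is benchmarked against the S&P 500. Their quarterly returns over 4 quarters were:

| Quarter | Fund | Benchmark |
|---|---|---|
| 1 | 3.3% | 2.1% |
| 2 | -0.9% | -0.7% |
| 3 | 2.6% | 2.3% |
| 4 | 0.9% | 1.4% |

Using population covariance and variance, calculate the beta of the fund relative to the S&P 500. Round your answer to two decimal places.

r̄p = 1.4750%,  r̄m = 1.2750%
Cov = Σ(rp − r̄p)(rm − r̄m) / 4 = 1.8194
Var(rm) = Σ(rm − r̄m)² / 4 = 1.4119
β = Cov / Var = 1.8194 / 1.4119 = 1.2886

1.29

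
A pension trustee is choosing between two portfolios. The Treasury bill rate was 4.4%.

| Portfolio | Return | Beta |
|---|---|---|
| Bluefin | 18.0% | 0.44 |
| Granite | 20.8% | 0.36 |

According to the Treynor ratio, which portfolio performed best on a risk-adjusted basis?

Bluefin: Treynor = (18.0% − 4.4%) / 0.44 = 30.909
Granite: Treynor = (20.8% − 4.4%) / 0.36 = 45.556
Highest: Granite (45.556).

Granite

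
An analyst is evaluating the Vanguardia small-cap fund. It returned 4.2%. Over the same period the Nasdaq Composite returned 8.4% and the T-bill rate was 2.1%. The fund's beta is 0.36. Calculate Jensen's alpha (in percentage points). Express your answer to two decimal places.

-0.17

CAPM expected return = Rf + β(Rm − Rf) = 2.1% + 0.36 × (8.4% − 2.1%) = 2.1 + 0.36 × 6.30 = 4.3680%
Jensen's α = Rp − E[R] = 4.2% − 4.3680% = -0.1680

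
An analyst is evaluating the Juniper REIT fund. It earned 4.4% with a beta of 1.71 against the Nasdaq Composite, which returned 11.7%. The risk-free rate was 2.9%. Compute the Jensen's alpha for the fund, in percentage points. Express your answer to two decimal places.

-13.55

CAPM expected return = Rf + β(Rm − Rf) = 2.9% + 1.71 × (11.7% − 2.9%) = 2.9 + 1.71 × 8.80 = 17.9480%
Jensen's α = Rp − E[R] = 4.4% − 17.9480% = -13.5480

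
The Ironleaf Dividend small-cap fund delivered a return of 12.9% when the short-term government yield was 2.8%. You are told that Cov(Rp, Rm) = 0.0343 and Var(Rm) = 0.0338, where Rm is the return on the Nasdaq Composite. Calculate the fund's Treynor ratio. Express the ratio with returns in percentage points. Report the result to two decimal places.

β = Cov / Var = 0.0343 / 0.0338 = 1.0148
Treynor = (Rp − Rf) / β = (12.9% − 2.8%) / 1.0148 = 10.10 / 1.0148 = 9.9527

9.95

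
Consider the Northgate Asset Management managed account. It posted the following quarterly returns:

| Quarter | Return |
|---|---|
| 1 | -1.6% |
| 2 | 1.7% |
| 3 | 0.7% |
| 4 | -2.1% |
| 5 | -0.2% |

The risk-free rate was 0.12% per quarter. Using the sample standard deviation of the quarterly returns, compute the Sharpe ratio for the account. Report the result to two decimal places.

Mean return μ = -1.50 / 5 = -0.3000%
Sample σ = √[Σ(r − μ)² / 4] = √[9.9400 / 4] = √2.4850 = 1.5764%
Sharpe = (μ − rf) / σ = (-0.3000 − 0.12) / 1.5764 = -0.4200 / 1.5764 = -0.2664

-0.27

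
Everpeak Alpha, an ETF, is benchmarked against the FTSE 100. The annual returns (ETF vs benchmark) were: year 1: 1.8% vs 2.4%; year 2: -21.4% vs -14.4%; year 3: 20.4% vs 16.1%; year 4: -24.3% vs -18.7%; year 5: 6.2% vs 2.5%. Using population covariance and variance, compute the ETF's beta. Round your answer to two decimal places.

1.34

r̄p = -3.4600%,  r̄m = -2.4200%
Cov = Σ(rp − r̄p)(rm − r̄m) / 5 = 213.7928
Var(rm) = Σ(rm − r̄m)² / 5 = 159.7976
β = Cov / Var = 213.7928 / 159.7976 = 1.3379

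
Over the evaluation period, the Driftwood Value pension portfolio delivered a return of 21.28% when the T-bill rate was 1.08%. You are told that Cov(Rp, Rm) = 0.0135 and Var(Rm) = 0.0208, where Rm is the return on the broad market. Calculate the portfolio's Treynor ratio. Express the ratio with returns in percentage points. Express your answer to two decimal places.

β = Cov / Var = 0.0135 / 0.0208 = 0.6490
Treynor = (Rp − Rf) / β = (21.28% − 1.08%) / 0.6490 = 20.20 / 0.6490 = 31.1248

31.12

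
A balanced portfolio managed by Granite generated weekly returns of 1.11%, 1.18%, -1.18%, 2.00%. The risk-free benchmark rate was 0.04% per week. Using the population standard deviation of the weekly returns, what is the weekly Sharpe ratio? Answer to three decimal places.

0.623

r̄ = (1.11 + 1.18 − 1.18 + 2) / 4 = 3.110 / 4 = 0.7775%
Σ(r − r̄)² = (1.11 − 0.7775)² + (1.18 − 0.7775)² + (-1.18 − 0.7775)² + … = 5.5989
σ = √[5.5989 / 4] = 1.1831%
Sharpe = (r̄ − rf) / σ = (0.7775 − 0.04) / 1.1831 = 0.7375 / 1.1831 = 0.6234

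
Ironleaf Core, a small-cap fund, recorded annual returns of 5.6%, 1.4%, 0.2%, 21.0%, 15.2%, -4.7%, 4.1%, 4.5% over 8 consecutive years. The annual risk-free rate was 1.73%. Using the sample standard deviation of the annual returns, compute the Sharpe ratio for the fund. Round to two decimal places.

0.50

μ = (5.6 + 1.4 + 0.2 + 21 + 15.2 − 4.7 + 4.1 + 4.5) / 8 = 47.30 / 8 = 5.9125%
Σ(r − μ)² = (5.6 − 5.9125)² + (1.4 − 5.9125)² + … = 484.8888
sample σ = √(484.8888 / 7) = √69.2698 = 8.3228%
Sharpe = (μ − rf) / σ = (5.9125 − 1.73) / 8.3228 = 4.1825 / 8.3228 = 0.5025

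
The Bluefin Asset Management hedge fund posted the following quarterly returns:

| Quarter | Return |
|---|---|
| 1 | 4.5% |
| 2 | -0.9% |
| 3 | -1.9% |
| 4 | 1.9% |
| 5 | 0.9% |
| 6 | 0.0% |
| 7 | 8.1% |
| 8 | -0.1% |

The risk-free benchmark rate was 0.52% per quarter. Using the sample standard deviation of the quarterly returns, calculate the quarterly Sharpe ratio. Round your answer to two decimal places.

Mean return μ = 12.50 / 8 = 1.5625%
Σ(r − μ)² = (4.5 − 1.5625)² + (-0.9 − 1.5625)² + (-1.9 − 1.5625)² + … = 75.1788
sample σ = √(75.1788 / 7) = √10.7398 = 3.2772%
Sharpe = (μ − rf) / σ = (1.5625 − 0.52) / 3.2772 = 1.0425 / 3.2772 = 0.3181

0.32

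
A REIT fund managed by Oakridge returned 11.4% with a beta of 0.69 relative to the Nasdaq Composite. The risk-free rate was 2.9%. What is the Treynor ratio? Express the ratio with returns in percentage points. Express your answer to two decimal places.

Treynor = (Rp − Rf) / β = (11.4% − 2.9%) / 0.69 = 8.50 / 0.69 = 12.3188

12.32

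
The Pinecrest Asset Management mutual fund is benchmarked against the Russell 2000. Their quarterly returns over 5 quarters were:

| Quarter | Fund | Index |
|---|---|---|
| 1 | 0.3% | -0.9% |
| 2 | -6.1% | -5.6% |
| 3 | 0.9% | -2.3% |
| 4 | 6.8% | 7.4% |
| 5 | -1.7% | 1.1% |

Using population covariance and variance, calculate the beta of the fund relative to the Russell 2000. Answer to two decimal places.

r̄p = 0.0400%,  r̄m = -0.0600%
Cov = Σ(rp − r̄p)(rm − r̄m) / 5 = 16.0564
Var(rm) = Σ(rm − r̄m)² / 5 = 18.6824
β = Cov / Var = 16.0564 / 18.6824 = 0.8594

0.86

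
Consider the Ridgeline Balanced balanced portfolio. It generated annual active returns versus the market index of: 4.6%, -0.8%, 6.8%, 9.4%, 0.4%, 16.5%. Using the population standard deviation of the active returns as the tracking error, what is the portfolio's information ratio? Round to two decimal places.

r̄ = (4.6 − 0.8 + 6.8 + 9.4 + 0.4 + 16.5) / 6 = 36.90 / 6 = 6.1500%
Σ(r − r̄)² = (4.6 − 6.1500)² + (-0.8 − 6.1500)² + (6.8 − 6.1500)² + … = 201.8750
population σ = √(201.8750 / 6) = √33.6458 = 5.8005%
IR = r̄ / tracking error = 6.1500 / 5.8005 = 1.0603

1.06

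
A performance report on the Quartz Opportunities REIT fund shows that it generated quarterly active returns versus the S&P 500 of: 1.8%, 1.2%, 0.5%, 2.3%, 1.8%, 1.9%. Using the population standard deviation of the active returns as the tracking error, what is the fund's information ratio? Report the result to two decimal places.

Mean return μ = 9.50 / 6 = 1.5833%
Population σ = √[Σ(r − μ)² / 6] = √[2.0283 / 6] = √0.3381 = 0.5815%
IR = μ / tracking error = 1.5833 / 0.5815 = 2.7228

2.72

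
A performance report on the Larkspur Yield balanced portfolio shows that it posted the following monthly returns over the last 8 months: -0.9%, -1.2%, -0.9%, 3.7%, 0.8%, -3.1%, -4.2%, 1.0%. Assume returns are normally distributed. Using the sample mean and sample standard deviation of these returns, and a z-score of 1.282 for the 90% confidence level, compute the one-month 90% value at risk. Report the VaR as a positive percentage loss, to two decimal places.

3.77

μ = (-0.9 − 1.2 − 0.9 + 3.7 + 0.8 − 3.1 − 4.2 + 1) / 8 = -0.6000%
Sample std dev = √[42.7600 / 7] = 2.4716%
VaR = −(μ − z·σ) = −(-0.6000 − 1.282 × 2.4716) = −(-3.7686) = 3.7686%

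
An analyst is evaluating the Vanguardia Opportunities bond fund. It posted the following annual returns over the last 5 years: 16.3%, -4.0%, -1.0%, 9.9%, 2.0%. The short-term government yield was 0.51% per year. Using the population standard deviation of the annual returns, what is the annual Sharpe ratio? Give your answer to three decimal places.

0.555

Mean return μ = 23.20 / 5 = 4.6400%
Σ(r − μ)² = (16.3 − 4.6400)² + (-4 − 4.6400)² + … = 277.0520
σ = √[277.0520 / 5] = 7.4438%
Sharpe = (μ − rf) / σ = (4.6400 − 0.51) / 7.4438 = 4.1300 / 7.4438 = 0.5548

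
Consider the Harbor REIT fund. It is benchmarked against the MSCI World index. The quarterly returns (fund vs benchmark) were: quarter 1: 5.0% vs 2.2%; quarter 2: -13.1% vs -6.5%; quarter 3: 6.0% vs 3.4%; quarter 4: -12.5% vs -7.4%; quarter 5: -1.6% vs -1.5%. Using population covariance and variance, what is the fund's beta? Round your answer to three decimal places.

r̄p = -3.2400%,  r̄m = -1.9600%
Cov = Σ(rp − r̄p)(rm − r̄m) / 5 = 35.9396
Var(rm) = Σ(rm − r̄m)² / 5 = 19.2904
β = Cov / Var = 35.9396 / 19.2904 = 1.8631

1.863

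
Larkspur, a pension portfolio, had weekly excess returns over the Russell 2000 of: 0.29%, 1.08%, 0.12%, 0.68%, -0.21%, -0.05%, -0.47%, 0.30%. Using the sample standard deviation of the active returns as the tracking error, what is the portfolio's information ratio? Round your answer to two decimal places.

r̄ = (0.29 + 1.08 + 0.12 + 0.68 − 0.21 − 0.05 − 0.47 + 0.3) / 8 = 1.740 / 8 = 0.2175%
Σ(r − r̄)² = (0.29 − 0.2175)² + (1.08 − 0.2175)² + (0.12 − 0.2175)² + … = 1.7064
σ = √[1.7064 / 7] = 0.4937%
IR = r̄ / tracking error = 0.2175 / 0.4937 = 0.4406

0.44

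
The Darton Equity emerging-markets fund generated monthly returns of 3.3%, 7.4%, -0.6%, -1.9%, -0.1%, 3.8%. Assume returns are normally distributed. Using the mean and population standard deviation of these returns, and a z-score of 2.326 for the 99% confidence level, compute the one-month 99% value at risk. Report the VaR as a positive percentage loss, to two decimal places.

Mean return r̄ = 11.90 / 6 = 1.9833%
Σ(r − r̄)² = 60.4683; population σ = √(60.4683/6) = 3.1746%
VaR = −(r̄ − z·σ) = −(1.9833 − 2.326 × 3.1746) = −(-5.4008) = 5.4008%

5.40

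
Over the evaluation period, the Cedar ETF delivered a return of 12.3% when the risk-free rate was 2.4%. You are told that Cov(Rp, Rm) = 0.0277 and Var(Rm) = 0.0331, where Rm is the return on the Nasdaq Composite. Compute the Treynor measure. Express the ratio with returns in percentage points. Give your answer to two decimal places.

11.83

β = Cov / Var = 0.0277 / 0.0331 = 0.8369
Treynor = (Rp − Rf) / β = (12.3% − 2.4%) / 0.8369 = 9.90 / 0.8369 = 11.8294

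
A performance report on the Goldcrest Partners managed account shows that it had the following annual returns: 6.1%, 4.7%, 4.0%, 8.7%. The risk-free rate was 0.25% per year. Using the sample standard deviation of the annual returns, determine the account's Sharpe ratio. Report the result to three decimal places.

2.710

r̄ = (6.1 + 4.7 + 4 + 8.7) / 4 = 23.50 / 4 = 5.8750%
Σ(r − r̄)² = (6.1 − 5.8750)² + (4.7 − 5.8750)² + (4 − 5.8750)² + … = 12.9275
sample σ = √(12.9275 / 3) = √4.3092 = 2.0759%
Sharpe = (r̄ − rf) / σ = (5.8750 − 0.25) / 2.0759 = 5.6250 / 2.0759 = 2.7097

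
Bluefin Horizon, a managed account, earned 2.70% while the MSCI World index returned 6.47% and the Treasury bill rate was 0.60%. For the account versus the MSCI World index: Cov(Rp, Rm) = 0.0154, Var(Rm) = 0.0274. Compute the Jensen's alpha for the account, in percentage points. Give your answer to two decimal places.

-1.20

β = Cov / Var = 0.0154 / 0.0274 = 0.5620
E[R] = Rf + β(Rm − Rf) = 0.60% + 0.5620 × (6.47% − 0.60%) = 3.8989%
α = Rp − E[R] = 2.70% − 3.8989% = -1.1989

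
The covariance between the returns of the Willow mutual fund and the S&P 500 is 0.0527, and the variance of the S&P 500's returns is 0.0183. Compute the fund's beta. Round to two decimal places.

2.88

β = Cov(Rp, Rm) / Var(Rm) = 0.0527 / 0.0183 = 2.8798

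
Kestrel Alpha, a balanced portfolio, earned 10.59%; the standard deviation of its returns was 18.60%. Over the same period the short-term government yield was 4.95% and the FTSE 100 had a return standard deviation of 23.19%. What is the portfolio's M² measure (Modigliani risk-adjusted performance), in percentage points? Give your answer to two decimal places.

Sharpe = (Rp − Rf) / σp = (10.59% − 4.95%) / 18.60% = 0.3032
M² = Rf + Sharpe × σm = 4.95% + 0.3032 × 23.19% = 11.9812%

11.98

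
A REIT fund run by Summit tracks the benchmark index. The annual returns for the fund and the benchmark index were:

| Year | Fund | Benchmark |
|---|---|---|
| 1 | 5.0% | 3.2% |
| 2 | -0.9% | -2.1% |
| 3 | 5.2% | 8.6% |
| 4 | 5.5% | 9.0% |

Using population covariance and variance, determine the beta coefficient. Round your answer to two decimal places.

0.52

r̄p = 3.7000%,  r̄m = 4.6750%
Cov = Σ(rp − r̄p)(rm − r̄m) / 4 = 10.7300
Var(rm) = Σ(rm − r̄m)² / 4 = 20.5469
β = Cov / Var = 10.7300 / 20.5469 = 0.5222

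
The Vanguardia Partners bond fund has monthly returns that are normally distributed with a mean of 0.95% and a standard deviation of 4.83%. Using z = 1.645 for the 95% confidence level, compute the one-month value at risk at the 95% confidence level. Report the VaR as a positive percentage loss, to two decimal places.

7.00

VaR (as % loss) = −(μ − z·σ) = −(0.95% − 1.645 × 4.83%) = −(-6.99535%) = 6.99535%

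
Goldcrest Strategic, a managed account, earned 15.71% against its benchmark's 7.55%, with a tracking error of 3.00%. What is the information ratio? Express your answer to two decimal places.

2.72

IR = (Rp − Rb) / TE = (15.71% − 7.55%) / 3.00% = 8.16% / 3.00% = 2.7200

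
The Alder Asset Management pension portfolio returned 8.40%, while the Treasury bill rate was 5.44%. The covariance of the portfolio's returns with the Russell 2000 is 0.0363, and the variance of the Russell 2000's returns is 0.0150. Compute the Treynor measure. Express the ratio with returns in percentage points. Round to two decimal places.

1.22

β = Cov / Var = 0.0363 / 0.0150 = 2.4200
Treynor = (Rp − Rf) / β = (8.40% − 5.44%) / 2.4200 = 2.96 / 2.4200 = 1.2231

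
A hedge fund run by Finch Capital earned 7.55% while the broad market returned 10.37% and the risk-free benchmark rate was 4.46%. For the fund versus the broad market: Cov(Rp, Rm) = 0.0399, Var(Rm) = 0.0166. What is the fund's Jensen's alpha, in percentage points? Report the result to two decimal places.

-11.12

β = Cov / Var = 0.0399 / 0.0166 = 2.4036
E[R] = Rf + β(Rm − Rf) = 4.46% + 2.4036 × (10.37% − 4.46%) = 18.6653%
α = Rp − E[R] = 7.55% − 18.6653% = -11.1153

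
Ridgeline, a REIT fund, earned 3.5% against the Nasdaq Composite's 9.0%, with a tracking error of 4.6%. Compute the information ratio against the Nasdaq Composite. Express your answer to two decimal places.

IR = (Rp − Rb) / TE = (3.5% − 9.0%) / 4.6% = -5.50% / 4.6% = -1.1957

-1.20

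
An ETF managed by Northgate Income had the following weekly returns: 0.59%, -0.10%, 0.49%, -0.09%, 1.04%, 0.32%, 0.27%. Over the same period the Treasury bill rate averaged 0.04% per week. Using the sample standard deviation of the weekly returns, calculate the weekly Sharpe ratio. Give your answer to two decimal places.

0.80

μ = (0.59 − 0.1 + 0.49 − 0.09 + 1.04 + 0.32 + 0.27) / 7 = 0.3600%
Sample std dev = √[0.9560 / 6] = 0.3992%
Sharpe = (μ − rf) / σ = (0.3600 − 0.04) / 0.3992 = 0.3200 / 0.3992 = 0.8016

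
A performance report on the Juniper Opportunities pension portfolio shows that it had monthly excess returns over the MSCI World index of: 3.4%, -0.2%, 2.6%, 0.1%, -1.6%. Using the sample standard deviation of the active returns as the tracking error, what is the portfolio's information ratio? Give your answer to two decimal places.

0.41

Mean return r̄ = 4.30 / 5 = 0.8600%
Sample σ = √[Σ(r − r̄)² / 4] = √[17.2320 / 4] = √4.3080 = 2.0756%
IR = r̄ / tracking error = 0.8600 / 2.0756 = 0.4143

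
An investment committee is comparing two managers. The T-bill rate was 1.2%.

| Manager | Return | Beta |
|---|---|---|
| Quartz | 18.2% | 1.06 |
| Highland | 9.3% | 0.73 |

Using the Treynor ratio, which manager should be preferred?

Quartz

Quartz: Treynor = (18.2% − 1.2%) / 1.06 = 16.038
Highland: Treynor = (9.3% − 1.2%) / 0.73 = 11.096
Highest: Quartz (16.038).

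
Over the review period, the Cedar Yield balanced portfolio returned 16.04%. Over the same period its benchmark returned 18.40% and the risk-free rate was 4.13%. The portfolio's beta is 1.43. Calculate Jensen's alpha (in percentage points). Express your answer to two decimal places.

CAPM expected return = Rf + β(Rm − Rf) = 4.13% + 1.43 × (18.40% − 4.13%) = 4.13 + 1.43 × 14.27 = 24.5361%
Jensen's α = Rp − E[R] = 16.04% − 24.5361% = -8.4961

-8.50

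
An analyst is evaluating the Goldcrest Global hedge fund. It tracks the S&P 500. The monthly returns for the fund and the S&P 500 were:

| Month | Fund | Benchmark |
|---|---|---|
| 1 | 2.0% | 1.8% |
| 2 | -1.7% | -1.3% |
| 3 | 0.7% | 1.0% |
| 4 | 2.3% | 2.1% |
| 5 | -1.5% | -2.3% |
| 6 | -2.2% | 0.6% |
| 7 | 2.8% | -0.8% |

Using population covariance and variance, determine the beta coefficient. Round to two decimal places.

r̄p = 0.3429%,  r̄m = 0.1571%
Cov = Σ(rp − r̄p)(rm − r̄m) / 7 = 1.5504
Var(rm) = Σ(rm − r̄m)² / 7 = 2.3510
β = Cov / Var = 1.5504 / 2.3510 = 0.6595

0.66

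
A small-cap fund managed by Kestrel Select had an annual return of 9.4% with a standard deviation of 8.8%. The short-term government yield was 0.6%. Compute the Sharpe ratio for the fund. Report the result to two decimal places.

Sharpe = (Rp − Rf) / σp = (9.4% − 0.6%) / 8.8% = 8.80% / 8.8% = 1.0000

1.00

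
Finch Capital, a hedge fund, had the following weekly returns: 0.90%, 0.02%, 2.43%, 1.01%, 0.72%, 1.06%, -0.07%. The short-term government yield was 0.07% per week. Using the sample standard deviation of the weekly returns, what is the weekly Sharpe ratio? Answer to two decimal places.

μ = (0.9 + 0.02 + 2.43 + 1.01 + 0.72 + 1.06 − 0.07) / 7 = 0.8671%
Sample std dev = √[4.1187 / 6] = 0.8285%
Sharpe = (μ − rf) / σ = (0.8671 − 0.07) / 0.8285 = 0.7971 / 0.8285 = 0.9621

0.96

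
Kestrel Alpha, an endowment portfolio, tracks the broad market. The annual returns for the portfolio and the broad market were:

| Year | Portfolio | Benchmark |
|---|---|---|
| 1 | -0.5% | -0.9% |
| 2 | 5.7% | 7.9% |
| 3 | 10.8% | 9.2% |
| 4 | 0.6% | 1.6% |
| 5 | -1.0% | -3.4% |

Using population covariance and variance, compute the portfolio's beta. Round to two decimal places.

r̄p = 3.1200%,  r̄m = 2.8800%
Cov = Σ(rp − r̄p)(rm − r̄m) / 5 = 20.8544
Var(rm) = Σ(rm − r̄m)² / 5 = 24.1016
β = Cov / Var = 20.8544 / 24.1016 = 0.8653

0.87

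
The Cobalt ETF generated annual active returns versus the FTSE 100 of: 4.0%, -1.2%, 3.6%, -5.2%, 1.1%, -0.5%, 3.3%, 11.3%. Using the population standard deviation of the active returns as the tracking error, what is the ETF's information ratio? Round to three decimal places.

r̄ = (4 − 1.2 + 3.6 − 5.2 + 1.1 − 0.5 + 3.3 + 11.3) / 8 = 2.0500%
Population std dev = √[163.8600 / 8] = 4.5258%
IR = r̄ / tracking error = 2.0500 / 4.5258 = 0.4530

0.453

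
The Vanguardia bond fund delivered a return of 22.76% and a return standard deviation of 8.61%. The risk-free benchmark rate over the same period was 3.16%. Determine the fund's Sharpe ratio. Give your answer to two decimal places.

2.28

Sharpe = (Rp − Rf) / σp = (22.76% − 3.16%) / 8.61% = 19.60% / 8.61% = 2.2764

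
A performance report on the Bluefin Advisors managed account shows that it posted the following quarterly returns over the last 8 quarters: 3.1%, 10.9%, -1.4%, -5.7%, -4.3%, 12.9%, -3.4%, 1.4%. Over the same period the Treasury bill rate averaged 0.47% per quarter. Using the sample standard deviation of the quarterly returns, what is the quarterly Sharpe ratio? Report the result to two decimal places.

0.18

Mean return r̄ = 13.50 / 8 = 1.6875%
Σ(r − r̄)² = (3.1 − 1.6875)² + (10.9 − 1.6875)² + … = 338.5088
σ = √[338.5088 / 7] = 6.9540%
Sharpe = (r̄ − rf) / σ = (1.6875 − 0.47) / 6.9540 = 1.2175 / 6.9540 = 0.1751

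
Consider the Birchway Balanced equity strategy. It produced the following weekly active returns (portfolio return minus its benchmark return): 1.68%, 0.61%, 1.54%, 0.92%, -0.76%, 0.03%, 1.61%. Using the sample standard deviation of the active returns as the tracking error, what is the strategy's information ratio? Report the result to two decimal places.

0.88

Mean return μ = 5.630 / 7 = 0.8043%
Sample σ = √[Σ(r − μ)² / 6] = √[5.0550 / 6] = √0.8425 = 0.9179%
IR = μ / tracking error = 0.8043 / 0.9179 = 0.8762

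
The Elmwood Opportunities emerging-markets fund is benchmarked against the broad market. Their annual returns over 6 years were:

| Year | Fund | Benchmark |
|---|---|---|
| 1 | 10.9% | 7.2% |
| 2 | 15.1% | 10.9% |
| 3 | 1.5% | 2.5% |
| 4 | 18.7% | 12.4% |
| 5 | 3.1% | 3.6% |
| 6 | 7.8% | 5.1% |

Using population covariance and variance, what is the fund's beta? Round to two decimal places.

1.66

r̄p = 9.5167%,  r̄m = 6.9500%
Cov = Σ(rp − r̄p)(rm − r̄m) / 6 = 22.1325
Var(rm) = Σ(rm − r̄m)² / 6 = 13.3025
β = Cov / Var = 22.1325 / 13.3025 = 1.6638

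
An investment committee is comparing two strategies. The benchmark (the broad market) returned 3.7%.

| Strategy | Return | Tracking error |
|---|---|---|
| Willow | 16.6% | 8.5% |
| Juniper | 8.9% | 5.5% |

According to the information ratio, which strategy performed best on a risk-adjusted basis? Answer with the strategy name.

Willow

Willow: IR = (16.6% − 3.7%) / 8.5% = 1.518
Juniper: IR = (8.9% − 3.7%) / 5.5% = 0.945
Highest: Willow (1.518).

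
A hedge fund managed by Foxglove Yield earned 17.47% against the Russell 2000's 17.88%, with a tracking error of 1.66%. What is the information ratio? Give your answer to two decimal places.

IR = (Rp − Rb) / TE = (17.47% − 17.88%) / 1.66% = -0.41% / 1.66% = -0.2470

-0.25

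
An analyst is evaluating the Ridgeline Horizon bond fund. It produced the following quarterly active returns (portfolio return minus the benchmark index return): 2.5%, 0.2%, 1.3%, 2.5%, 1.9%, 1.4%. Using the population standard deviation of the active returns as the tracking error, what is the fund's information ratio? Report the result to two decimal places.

r̄ = (2.5 + 0.2 + 1.3 + 2.5 + 1.9 + 1.4) / 6 = 9.80 / 6 = 1.6333%
Σ(r − r̄)² = (2.5 − 1.6333)² + (0.2 − 1.6333)² + (1.3 − 1.6333)² + … = 3.7933
population σ = √(3.7933 / 6) = √0.6322 = 0.7951%
IR = r̄ / tracking error = 1.6333 / 0.7951 = 2.0542

2.05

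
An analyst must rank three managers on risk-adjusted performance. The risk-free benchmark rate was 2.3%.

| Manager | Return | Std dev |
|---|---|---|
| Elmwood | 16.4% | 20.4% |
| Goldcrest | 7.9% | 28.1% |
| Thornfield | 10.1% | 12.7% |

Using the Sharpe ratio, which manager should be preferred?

Elmwood

Elmwood: Sharpe ratio = (16.4% − 2.3%) / 20.4% = 0.691
Goldcrest: Sharpe ratio = (7.9% − 2.3%) / 28.1% = 0.199
Thornfield: Sharpe ratio = (10.1% − 2.3%) / 12.7% = 0.614
Highest: Elmwood (0.691).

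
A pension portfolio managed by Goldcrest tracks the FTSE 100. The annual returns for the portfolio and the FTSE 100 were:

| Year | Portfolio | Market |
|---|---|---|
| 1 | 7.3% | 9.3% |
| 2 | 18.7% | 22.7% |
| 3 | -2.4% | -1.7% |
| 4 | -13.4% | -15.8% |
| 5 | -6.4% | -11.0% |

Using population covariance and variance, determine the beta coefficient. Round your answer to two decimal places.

0.80

r̄p = 0.7600%,  r̄m = 0.7000%
Cov = Σ(rp − r̄p)(rm − r̄m) / 5 = 155.1840
Var(rm) = Σ(rm − r̄m)² / 5 = 194.5720
β = Cov / Var = 155.1840 / 194.5720 = 0.7976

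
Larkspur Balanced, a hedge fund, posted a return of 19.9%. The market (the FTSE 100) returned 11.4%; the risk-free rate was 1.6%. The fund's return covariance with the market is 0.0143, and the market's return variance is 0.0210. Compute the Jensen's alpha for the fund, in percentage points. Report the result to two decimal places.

β = Cov / Var = 0.0143 / 0.0210 = 0.6810
E[R] = Rf + β(Rm − Rf) = 1.6% + 0.6810 × (11.4% − 1.6%) = 8.2738%
α = Rp − E[R] = 19.9% − 8.2738% = 11.6262

11.63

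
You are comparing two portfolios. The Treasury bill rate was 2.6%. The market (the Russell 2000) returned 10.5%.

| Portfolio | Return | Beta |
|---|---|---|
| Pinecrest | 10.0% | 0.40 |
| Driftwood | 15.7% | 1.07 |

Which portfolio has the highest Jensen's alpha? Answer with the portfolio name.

Pinecrest: α = 10.0% − [2.6% + 0.40 × (10.5% − 2.6%)] = 4.240
Driftwood: α = 15.7% − [2.6% + 1.07 × (10.5% − 2.6%)] = 4.647
Highest: Driftwood (4.647).

Driftwood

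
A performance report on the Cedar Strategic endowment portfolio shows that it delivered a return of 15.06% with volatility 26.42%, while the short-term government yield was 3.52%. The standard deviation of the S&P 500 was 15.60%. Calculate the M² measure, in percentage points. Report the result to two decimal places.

10.33

Sharpe = (Rp − Rf) / σp = (15.06% − 3.52%) / 26.42% = 0.4368
M² = Rf + Sharpe × σm = 3.52% + 0.4368 × 15.60% = 10.3341%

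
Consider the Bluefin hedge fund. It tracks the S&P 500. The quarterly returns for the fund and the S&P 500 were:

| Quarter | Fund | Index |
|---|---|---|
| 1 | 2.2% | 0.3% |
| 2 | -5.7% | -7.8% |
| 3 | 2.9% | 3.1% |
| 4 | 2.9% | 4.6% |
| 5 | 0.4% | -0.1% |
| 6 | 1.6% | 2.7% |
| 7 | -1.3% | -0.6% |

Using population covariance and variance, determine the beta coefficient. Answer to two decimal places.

0.73

r̄p = 0.4286%,  r̄m = 0.3143%
Cov = Σ(rp − r̄p)(rm − r̄m) / 7 = 10.2239
Var(rm) = Σ(rm − r̄m)² / 7 = 14.0955
β = Cov / Var = 10.2239 / 14.0955 = 0.7253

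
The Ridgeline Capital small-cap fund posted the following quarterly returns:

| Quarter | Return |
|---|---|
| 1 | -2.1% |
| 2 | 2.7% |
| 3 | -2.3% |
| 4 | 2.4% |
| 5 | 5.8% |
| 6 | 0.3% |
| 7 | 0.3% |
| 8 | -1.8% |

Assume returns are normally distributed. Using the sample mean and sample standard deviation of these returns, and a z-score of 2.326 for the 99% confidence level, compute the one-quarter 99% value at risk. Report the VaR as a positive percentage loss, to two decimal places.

r̄ = (-2.1 + 2.7 − 2.3 + 2.4 + 5.8 + 0.3 + 0.3 − 1.8) / 8 = 5.30 / 8 = 0.6625%
Σ(r − r̄)² = 56.2988; sample σ = √(56.2988/7) = 2.8360%
VaR = −(r̄ − z·σ) = −(0.6625 − 2.326 × 2.8360) = −(-5.9340) = 5.9340%

5.93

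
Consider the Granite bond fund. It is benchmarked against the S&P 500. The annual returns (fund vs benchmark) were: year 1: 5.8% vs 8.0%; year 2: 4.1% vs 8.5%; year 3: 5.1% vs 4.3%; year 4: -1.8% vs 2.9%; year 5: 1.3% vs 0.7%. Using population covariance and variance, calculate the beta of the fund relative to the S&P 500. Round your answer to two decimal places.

r̄p = 2.9000%,  r̄m = 4.8800%
Cov = Σ(rp − r̄p)(rm − r̄m) / 5 = 5.6220
Var(rm) = Σ(rm − r̄m)² / 5 = 8.9136
β = Cov / Var = 5.6220 / 8.9136 = 0.6307

0.63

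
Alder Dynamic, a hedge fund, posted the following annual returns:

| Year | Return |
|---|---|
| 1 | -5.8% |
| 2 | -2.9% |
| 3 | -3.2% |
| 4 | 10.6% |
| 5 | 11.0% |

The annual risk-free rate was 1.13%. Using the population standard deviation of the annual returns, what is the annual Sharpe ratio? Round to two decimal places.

0.11

Mean return μ = 9.70 / 5 = 1.9400%
Population std dev = √[266.8320 / 5] = 7.3052%
Sharpe = (μ − rf) / σ = (1.9400 − 1.13) / 7.3052 = 0.8100 / 7.3052 = 0.1109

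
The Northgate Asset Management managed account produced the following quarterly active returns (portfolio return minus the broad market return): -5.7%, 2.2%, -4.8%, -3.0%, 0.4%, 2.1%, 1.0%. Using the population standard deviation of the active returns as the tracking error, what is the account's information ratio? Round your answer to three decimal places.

-0.362

r̄ = (-5.7 + 2.2 − 4.8 − 3 + 0.4 + 2.1 + 1) / 7 = -1.1143%
Σ(r − r̄)² = 66.2486; population σ = √(66.2486/7) = 3.0764%
IR = r̄ / tracking error = -1.1143 / 3.0764 = -0.3622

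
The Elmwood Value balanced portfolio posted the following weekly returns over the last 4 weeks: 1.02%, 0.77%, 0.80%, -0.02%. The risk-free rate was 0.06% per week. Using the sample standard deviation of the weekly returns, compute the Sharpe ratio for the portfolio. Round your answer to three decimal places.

r̄ = (1.02 + 0.77 + 0.8 − 0.02) / 4 = 2.570 / 4 = 0.6425%
Sample std dev = √[0.6225 / 3] = 0.4555%
Sharpe = (r̄ − rf) / σ = (0.6425 − 0.06) / 0.4555 = 0.5825 / 0.4555 = 1.2788

1.279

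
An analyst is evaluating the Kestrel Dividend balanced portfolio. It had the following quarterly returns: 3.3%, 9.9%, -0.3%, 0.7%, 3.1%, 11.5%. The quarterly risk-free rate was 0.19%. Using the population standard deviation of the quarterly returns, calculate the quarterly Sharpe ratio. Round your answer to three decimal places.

Mean return r̄ = 28.20 / 6 = 4.7000%
Σ(r − r̄)² = 118.8000; population σ = √(118.8000/6) = 4.4497%
Sharpe = (r̄ − rf) / σ = (4.7000 − 0.19) / 4.4497 = 4.5100 / 4.4497 = 1.0136

1.014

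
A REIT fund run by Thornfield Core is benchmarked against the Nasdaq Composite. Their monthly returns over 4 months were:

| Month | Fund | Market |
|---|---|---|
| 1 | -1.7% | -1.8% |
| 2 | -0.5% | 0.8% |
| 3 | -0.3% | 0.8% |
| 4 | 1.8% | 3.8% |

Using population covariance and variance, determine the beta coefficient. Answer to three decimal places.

0.629

r̄p = -0.1750%,  r̄m = 0.9000%
Cov = Σ(rp − r̄p)(rm − r̄m) / 4 = 2.4725
Var(rm) = Σ(rm − r̄m)² / 4 = 3.9300
β = Cov / Var = 2.4725 / 3.9300 = 0.6291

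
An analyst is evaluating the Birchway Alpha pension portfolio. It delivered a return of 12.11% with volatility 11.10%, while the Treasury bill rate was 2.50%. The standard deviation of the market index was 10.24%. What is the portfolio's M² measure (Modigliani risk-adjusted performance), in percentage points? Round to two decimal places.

11.37

Sharpe = (Rp − Rf) / σp = (12.11% − 2.50%) / 11.10% = 0.8658
M² = Rf + Sharpe × σm = 2.50% + 0.8658 × 10.24% = 11.3658%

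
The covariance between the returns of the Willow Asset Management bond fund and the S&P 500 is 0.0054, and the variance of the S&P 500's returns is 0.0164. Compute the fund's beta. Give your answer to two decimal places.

β = Cov(Rp, Rm) / Var(Rm) = 0.0054 / 0.0164 = 0.3293

0.33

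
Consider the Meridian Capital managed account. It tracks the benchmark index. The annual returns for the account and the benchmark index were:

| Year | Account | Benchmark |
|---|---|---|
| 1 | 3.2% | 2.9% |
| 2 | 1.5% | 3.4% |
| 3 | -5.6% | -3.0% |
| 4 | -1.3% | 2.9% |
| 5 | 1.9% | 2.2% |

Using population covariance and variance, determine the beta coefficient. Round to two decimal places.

r̄p = -0.0600%,  r̄m = 1.6800%
Cov = Σ(rp − r̄p)(rm − r̄m) / 5 = 6.4188
Var(rm) = Σ(rm − r̄m)² / 5 = 5.6216
β = Cov / Var = 6.4188 / 5.6216 = 1.1418

1.14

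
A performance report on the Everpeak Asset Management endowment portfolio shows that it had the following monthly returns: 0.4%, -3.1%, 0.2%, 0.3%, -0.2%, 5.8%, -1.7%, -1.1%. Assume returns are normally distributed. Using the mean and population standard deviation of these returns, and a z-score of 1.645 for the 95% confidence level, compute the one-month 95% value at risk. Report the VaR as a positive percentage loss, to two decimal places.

Mean return r̄ = 0.60 / 8 = 0.0750%
Σ(r − r̄)² = (0.4 − 0.0750)² + (-3.1 − 0.0750)² + … = 47.6350
population σ = √(47.6350 / 8) = √5.9544 = 2.4402%
VaR = −(r̄ − z·σ) = −(0.0750 − 1.645 × 2.4402) = −(-3.9391) = 3.9391%

3.94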